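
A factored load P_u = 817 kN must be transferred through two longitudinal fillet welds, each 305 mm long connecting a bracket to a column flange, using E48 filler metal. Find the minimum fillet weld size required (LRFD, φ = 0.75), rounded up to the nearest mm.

E48XX → F_EXX = 480 MPa.
Total weld length L = 610 mm.
Required throat t_e = P_u / (φ × 0.6 F_EXX × L) = 817 / (0.75 × 0.6 × 480 × 610 × 10⁻³) = 6.201 mm.
Required leg w = t_e / 0.707 = 8.77 mm → use 9 mm.

w = 9 mm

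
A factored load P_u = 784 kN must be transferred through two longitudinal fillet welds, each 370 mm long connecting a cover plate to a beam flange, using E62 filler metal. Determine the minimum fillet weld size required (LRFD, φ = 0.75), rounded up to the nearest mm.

E62XX → F_EXX = 620 MPa.
Total weld length L = 740 mm.
Required throat t_e = P_u / (φ × 0.6 F_EXX × L) = 784 / (0.75 × 0.6 × 620 × 740 × 10⁻³) = 3.797 mm.
Required leg w = t_e / 0.707 = 5.371 mm → use 6 mm.

w = 6 mm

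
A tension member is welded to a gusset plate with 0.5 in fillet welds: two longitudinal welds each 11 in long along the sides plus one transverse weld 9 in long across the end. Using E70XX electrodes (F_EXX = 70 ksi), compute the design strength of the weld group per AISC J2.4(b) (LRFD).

φR_n ≈ 359 kip

t_e = 0.707 × 0.5 = 0.3535 in.
R_nwl = 0.6 × 70 × 0.3535 × 22 = 326.6 kip (longitudinal, 2 welds).
R_nwt = 0.6 × 70 × 0.3535 × 9 = 133.6 kip (transverse, base value).
(i) R_nwl + R_nwt = 460.3 kip; (ii) 0.85 R_nwl + 1.5 R_nwt = 478.1 kip.
R_n = max = 478.1 kip [governs: (ii)]; φR_n = 358.6 kip.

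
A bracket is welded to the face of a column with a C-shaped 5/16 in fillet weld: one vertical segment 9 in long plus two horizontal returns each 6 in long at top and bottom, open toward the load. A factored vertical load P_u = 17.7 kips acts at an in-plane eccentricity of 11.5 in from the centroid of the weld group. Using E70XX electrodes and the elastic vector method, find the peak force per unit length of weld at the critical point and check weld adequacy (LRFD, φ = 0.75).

E70XX → F_EXX = 70 ksi.
Total weld length L_w = 21 in. Treat welds as unit-width lines.
Centroid: x̄ = 2×6×3 / 21 = 1.714 in from the vertical weld.
Polar moment about centroid: J = I_x + I_y = [9³/12 + 2×6×4.5²] + [9×1.714² + 2(6³/12 + 6×1.286²)] = 386 in³.
Direct shear f_v = P/L_w = 17.7 / 21 = 0.8429 kip/in (vertical).
Torsion M = P·e = 17.7 × 11.5 = 203.55 kip·in.
Critical point at (x, y) = (4.286, 4.5) from centroid. f_tx = M·y/J = 2.373 kip/in; f_ty = M·x/J = 2.26 kip/in.
Resultant f_max = √[f_tx² + (f_v + f_ty)²] = √[2.373² + (0.8429 + 2.26)²] = 3.906 kip/in.
Capacity per unit length: φr_n = 0.75 × 0.6 × 70 × (0.707 × 0.3125) = 6.96 kip/in.
3.906 ≤ 6.96 → adequate.

f_max ≈ 3.91 kip/in; adequate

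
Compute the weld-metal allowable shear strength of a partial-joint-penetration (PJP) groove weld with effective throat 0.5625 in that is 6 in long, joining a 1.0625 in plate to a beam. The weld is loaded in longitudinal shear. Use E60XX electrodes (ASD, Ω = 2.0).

E60XX → F_EXX = 60 ksi.
Effective throat (given) t_e = 0.5625 in.
A_we = 0.5625 × 6 = 3.375 in².
F_nw = 0.6 F_EXX = 36 ksi.
R_n/Ω = (36 × 3.375) / 2.0 = 60.75 kips.

R_n/Ω ≈ 60.8 kips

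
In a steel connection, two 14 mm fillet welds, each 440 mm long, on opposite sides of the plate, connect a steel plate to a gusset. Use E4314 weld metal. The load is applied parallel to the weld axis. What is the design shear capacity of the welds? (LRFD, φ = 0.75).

E43XX → F_EXX = 430 MPa.
Effective throat t_e = 0.707 × 14 = 9.898 mm.
Total length L = 880 mm; A_we = 9.898 × 880 = 8710 mm².
F_nw = 0.6 F_EXX = 0.6 × 430 = 258 MPa.
φR_n = 0.75 × 258 × 8710 × 10⁻³ = 1685 kN.

φR_n ≈ 1690 kN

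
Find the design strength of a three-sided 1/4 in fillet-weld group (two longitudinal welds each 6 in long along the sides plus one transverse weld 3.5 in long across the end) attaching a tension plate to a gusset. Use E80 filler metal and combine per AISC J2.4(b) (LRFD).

E80XX → F_EXX = 80 ksi.
t_e = 0.707 × 0.25 = 0.1767 in.
R_nwl = 0.6 × 80 × 0.1767 × 12 = 101.8 kips (longitudinal, 2 welds).
R_nwt = 0.6 × 80 × 0.1767 × 3.5 = 29.69 kips (transverse, base value).
(i) R_nwl + R_nwt = 131.5 kips; (ii) 0.85 R_nwl + 1.5 R_nwt = 131.1 kips.
R_n = max = 131.5 kips [governs: (i)]; φR_n = 98.63 kips.

φR_n ≈ 98.6 kips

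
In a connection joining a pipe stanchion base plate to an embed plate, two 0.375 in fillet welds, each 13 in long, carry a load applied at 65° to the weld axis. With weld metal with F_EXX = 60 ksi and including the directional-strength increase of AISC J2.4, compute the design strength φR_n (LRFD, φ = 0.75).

φR_n ≈ 266 kip

t_e = 0.707 × 0.375 = 0.2651 in; A_we = 0.2651 × 26 = 6.893 in².
Directional factor: 1.0 + 0.5 sin^1.5(65°) = 1.431.
F_nw = 0.6 × 60 × 1.431 = 51.53 ksi.
φR_n = 0.75 × 51.53 × 6.893 = 266.4 kip.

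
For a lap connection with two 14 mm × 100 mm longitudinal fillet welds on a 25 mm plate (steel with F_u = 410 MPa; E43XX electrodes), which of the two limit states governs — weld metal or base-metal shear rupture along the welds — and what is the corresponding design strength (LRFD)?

E43XX → F_EXX = 430 MPa.
t_e = 0.707 × 14 = 9.898 mm; L = 200 mm.
Weld metal: φR_n = 0.75 × 0.6 × 430 × 9.898 × 200 × 10⁻³ = 383.1 kN.
Base metal (shear rupture): φR_n = 0.75 × 0.6 × 410 × 25 × 200 × 10⁻³ = 922.5 kN.
Governing: weld metal.

φR_n ≈ 383 kN (weld metal governs)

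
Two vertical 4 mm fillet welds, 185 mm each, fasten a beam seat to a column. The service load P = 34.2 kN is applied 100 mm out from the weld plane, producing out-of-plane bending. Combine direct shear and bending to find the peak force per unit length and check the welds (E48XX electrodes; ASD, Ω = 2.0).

f_max ≈ 314 N/mm; adequate

E48XX → F_EXX = 480 MPa.
L_w = 2 × 185 = 370 mm; section modulus (unit throat) S = 2 × L²/6 = 11410 mm².
Direct shear f_v = P/L_w = 34.2×10³/370 = 92.43 N/mm.
Moment M = P × e = 34.2×10³ × 100 = 3420000 N·mm; bending f_b = M/S = 299.8 N/mm.
f_max = √(f_v² + f_b²) = √(92.43² + 299.8²) = 313.7 N/mm.
r_n/Ω = (1/2.0) × 0.6 × 480 × (0.707 × 4) = 407.2 N/mm → adequate.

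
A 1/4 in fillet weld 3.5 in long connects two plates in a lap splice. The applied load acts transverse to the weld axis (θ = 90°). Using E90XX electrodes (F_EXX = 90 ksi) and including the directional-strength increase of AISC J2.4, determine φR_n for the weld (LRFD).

t_e = 0.707 × 0.25 = 0.1767 in; A_we = 0.1767 × 3.5 = 0.6186 in².
Directional factor: 1.0 + 0.5 sin^1.5(90°) = 1.5.
F_nw = 0.6 × 90 × 1.5 = 81 ksi.
φR_n = 0.75 × 81 × 0.6186 = 37.58 kip.

φR_n ≈ 37.6 kip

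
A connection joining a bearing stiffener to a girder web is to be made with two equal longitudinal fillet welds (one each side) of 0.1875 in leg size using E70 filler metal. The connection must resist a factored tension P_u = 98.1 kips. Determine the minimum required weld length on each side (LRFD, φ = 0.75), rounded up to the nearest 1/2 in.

L = 12 in on each side

E70XX → F_EXX = 70 ksi.
Throat t_e = 0.707 × 0.1875 = 0.1326 in.
φr_n = 0.75 × 0.6 × 70 × 0.1326 = 4.176 kips/in.
L_req = P_u / φr_n = 98.1 / 4.176 = 23.49 in total.
Per side: 23.49 / 2 = 11.75 in.
Round up → use L = 12 in on each side.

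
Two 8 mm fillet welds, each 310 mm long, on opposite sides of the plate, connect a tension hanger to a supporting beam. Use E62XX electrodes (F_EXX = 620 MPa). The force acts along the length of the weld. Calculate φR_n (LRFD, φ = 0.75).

φR_n ≈ 978 kN

Effective throat t_e = 0.707 × 8 = 5.656 mm.
Total length L = 620 mm; A_we = 5.656 × 620 = 3507 mm².
F_nw = 0.6 F_EXX = 0.6 × 620 = 372 MPa.
φR_n = 0.75 × 372 × 3507 × 10⁻³ = 978.4 kN.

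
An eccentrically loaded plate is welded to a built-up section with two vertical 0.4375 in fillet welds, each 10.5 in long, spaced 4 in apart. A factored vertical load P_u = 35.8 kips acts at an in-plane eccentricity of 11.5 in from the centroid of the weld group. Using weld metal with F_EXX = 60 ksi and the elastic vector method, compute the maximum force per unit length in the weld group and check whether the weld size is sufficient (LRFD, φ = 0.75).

f_max ≈ 9.1 kip/in; NOT adequate

Total weld length L_w = 21 in. Treat welds as unit-width lines.
Polar moment about centroid: J = 2[d³/12 + d(b/2)²] = 2[10.5³/12 + 10.5×2²] = 276.9 in³.
Direct shear f_v = P/L_w = 35.8 / 21 = 1.705 kip/in (vertical).
Torsion M = P·e = 35.8 × 11.5 = 411.7 kip·in.
Critical point at (x, y) = (2, 5.25) from centroid. f_tx = M·y/J = 7.805 kip/in; f_ty = M·x/J = 2.973 kip/in.
Resultant f_max = √[f_tx² + (f_v + f_ty)²] = √[7.805² + (1.705 + 2.973)²] = 9.099 kip/in.
Capacity per unit length: φr_n = 0.75 × 0.6 × 60 × (0.707 × 0.4375) = 8.351 kip/in.
9.099 > 8.351 → NOT adequate.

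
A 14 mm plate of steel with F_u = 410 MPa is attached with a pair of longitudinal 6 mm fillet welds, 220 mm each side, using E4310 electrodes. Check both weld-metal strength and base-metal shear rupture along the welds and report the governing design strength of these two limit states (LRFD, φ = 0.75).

φR_n ≈ 361 kN (weld metal governs)

E43XX → F_EXX = 430 MPa.
t_e = 0.707 × 6 = 4.242 mm; L = 440 mm.
Weld metal: φR_n = 0.75 × 0.6 × 430 × 4.242 × 440 × 10⁻³ = 361.2 kN.
Base metal (shear rupture): φR_n = 0.75 × 0.6 × 410 × 14 × 440 × 10⁻³ = 1137 kN.
Governing: weld metal.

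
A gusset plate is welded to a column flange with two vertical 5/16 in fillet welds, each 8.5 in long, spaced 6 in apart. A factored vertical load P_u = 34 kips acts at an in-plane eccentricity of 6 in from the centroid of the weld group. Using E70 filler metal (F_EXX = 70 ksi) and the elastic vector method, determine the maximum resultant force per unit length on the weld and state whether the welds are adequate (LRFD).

f_max ≈ 5.56 kip/in; adequate

Total weld length L_w = 17 in. Treat welds as unit-width lines.
Polar moment about centroid: J = 2[d³/12 + d(b/2)²] = 2[8.5³/12 + 8.5×3²] = 255.4 in³.
Direct shear f_v = P/L_w = 34 / 17 = 2 kip/in (vertical).
Torsion M = P·e = 34 × 6 = 204 kip·in.
Critical point at (x, y) = (3, 4.25) from centroid. f_tx = M·y/J = 3.395 kip/in; f_ty = M·x/J = 2.397 kip/in.
Resultant f_max = √[f_tx² + (f_v + f_ty)²] = √[3.395² + (2 + 2.397)²] = 5.555 kip/in.
Capacity per unit length: φr_n = 0.75 × 0.6 × 70 × (0.707 × 0.3125) = 6.96 kip/in.
5.555 ≤ 6.96 → adequate.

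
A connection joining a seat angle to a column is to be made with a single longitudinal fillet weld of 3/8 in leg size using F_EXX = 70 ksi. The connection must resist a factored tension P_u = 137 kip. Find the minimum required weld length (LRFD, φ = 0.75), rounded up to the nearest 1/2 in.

L = 16.5 in

Throat t_e = 0.707 × 0.375 = 0.2651 in.
φr_n = 0.75 × 0.6 × 70 × 0.2651 = 8.351 kip/in.
L_req = P_u / φr_n = 137 / 8.351 = 16.4 in total.
Round up → use L = 16.5 in.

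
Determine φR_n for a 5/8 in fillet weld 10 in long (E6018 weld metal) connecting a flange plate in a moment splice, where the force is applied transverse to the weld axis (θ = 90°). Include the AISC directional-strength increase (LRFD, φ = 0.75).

φR_n ≈ 179 kips

E60XX → F_EXX = 60 ksi.
t_e = 0.707 × 0.625 = 0.4419 in; A_we = 0.4419 × 10 = 4.419 in².
Directional factor: 1.0 + 0.5 sin^1.5(90°) = 1.5.
F_nw = 0.6 × 60 × 1.5 = 54 ksi.
φR_n = 0.75 × 54 × 4.419 = 179 kips.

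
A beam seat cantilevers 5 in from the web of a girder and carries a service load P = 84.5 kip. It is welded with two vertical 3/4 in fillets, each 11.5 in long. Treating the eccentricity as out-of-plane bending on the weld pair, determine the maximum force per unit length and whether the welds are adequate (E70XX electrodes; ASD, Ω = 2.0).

f_max ≈ 10.3 kip/in; adequate

E70XX → F_EXX = 70 ksi.
L_w = 2 × 11.5 = 23 in; section modulus (unit throat) S = 2 × L²/6 = 44.08 in².
Direct shear f_v = P/L_w = 84.5/23 = 3.674 kip/in.
Moment M = P × e = 84.5 × 5 = 422.5 kip·in; bending f_b = M/S = 9.584 kip/in.
f_max = √(f_v² + f_b²) = √(3.674² + 9.584²) = 10.26 kip/in.
r_n/Ω = (1/2.0) × 0.6 × 70 × (0.707 × 0.75) = 11.14 kip/in → adequate.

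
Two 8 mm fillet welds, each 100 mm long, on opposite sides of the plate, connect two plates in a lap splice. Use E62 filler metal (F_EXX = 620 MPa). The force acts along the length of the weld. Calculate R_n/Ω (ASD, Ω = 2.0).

R_n/Ω ≈ 210 kN

Effective throat t_e = 0.707 × 8 = 5.656 mm.
Total length L = 200 mm; A_we = 5.656 × 200 = 1131 mm².
F_nw = 0.6 F_EXX = 0.6 × 620 = 372 MPa.
R_n = 372 × 1131 × 10⁻³ = 420.8 kN; R_n/Ω = 420.8/2.0 = 210.4 kN.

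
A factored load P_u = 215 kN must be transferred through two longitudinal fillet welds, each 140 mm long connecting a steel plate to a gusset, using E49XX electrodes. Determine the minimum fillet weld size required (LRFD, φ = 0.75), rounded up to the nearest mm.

w = 5 mm

E49XX → F_EXX = 490 MPa.
Total weld length L = 280 mm.
Required throat t_e = P_u / (φ × 0.6 F_EXX × L) = 215 / (0.75 × 0.6 × 490 × 280 × 10⁻³) = 3.482 mm.
Required leg w = t_e / 0.707 = 4.926 mm → use 5 mm.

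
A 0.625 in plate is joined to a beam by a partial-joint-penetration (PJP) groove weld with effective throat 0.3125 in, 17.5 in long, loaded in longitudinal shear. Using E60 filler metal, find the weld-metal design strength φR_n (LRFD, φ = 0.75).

E60XX → F_EXX = 60 ksi.
Effective throat (given) t_e = 0.3125 in.
A_we = 0.3125 × 17.5 = 5.469 in².
F_nw = 0.6 F_EXX = 36 ksi.
φR_n = 0.75 × 36 × 5.469 = 147.7 kips.

φR_n ≈ 148 kips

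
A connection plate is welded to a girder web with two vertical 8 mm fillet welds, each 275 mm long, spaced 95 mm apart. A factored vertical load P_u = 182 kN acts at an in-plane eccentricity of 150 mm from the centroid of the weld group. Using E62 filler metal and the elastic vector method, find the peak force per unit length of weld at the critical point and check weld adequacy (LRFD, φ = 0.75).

f_max ≈ 1000 N/mm; adequate

E62XX → F_EXX = 620 MPa.
Total weld length L_w = 550 mm. Treat welds as unit-width lines.
Polar moment about centroid: J = 2[d³/12 + d(b/2)²] = 2[275³/12 + 275×47.5²] = 4707000 mm³.
Direct shear f_v = P/L_w = 182×10³ / 550 = 330.9 N/mm (vertical).
Torsion M = P·e = 182×10³ × 150 = 27300000 N·mm.
Critical point at (x, y) = (47.5, 137.5) from centroid. f_tx = M·y/J = 797.5 N/mm; f_ty = M·x/J = 275.5 N/mm.
Resultant f_max = √[f_tx² + (f_v + f_ty)²] = √[797.5² + (330.9 + 275.5)²] = 1002 N/mm.
Capacity per unit length: φr_n = 0.75 × 0.6 × 620 × (0.707 × 8) = 1578 N/mm.
1002 ≤ 1578 → adequate.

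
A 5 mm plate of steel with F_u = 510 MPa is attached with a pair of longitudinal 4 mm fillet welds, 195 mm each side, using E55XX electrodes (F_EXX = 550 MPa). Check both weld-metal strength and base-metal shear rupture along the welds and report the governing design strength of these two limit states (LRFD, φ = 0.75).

t_e = 0.707 × 4 = 2.828 mm; L = 390 mm.
Weld metal: φR_n = 0.75 × 0.6 × 550 × 2.828 × 390 × 10⁻³ = 273 kN.
Base metal (shear rupture): φR_n = 0.75 × 0.6 × 510 × 5 × 390 × 10⁻³ = 447.5 kN.
Governing: weld metal.

φR_n ≈ 273 kN (weld metal governs)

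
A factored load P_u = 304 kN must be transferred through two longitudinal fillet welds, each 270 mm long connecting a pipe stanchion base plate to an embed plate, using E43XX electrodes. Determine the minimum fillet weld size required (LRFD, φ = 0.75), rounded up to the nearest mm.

E43XX → F_EXX = 430 MPa.
Total weld length L = 540 mm.
Required throat t_e = P_u / (φ × 0.6 F_EXX × L) = 304 / (0.75 × 0.6 × 430 × 540 × 10⁻³) = 2.909 mm.
Required leg w = t_e / 0.707 = 4.115 mm → use 5 mm.

w = 5 mm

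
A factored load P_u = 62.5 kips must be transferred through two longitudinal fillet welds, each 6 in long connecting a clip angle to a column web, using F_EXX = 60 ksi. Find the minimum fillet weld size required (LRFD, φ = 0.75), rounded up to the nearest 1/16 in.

w = 5/16 in

Total weld length L = 12 in.
Required throat t_e = P_u / (φ × 0.6 F_EXX × L) = 62.5 / (0.75 × 0.6 × 60 × 12) = 0.1929 in.
Required leg w = t_e / 0.707 = 0.2728 in → use 5/16 in.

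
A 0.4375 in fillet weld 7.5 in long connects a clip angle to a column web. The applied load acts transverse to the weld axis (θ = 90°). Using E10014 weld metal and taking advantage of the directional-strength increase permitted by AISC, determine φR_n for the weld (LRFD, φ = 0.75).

E100XX → F_EXX = 100 ksi.
t_e = 0.707 × 0.4375 = 0.3093 in; A_we = 0.3093 × 7.5 = 2.32 in².
Directional factor: 1.0 + 0.5 sin^1.5(90°) = 1.5.
F_nw = 0.6 × 100 × 1.5 = 90 ksi.
φR_n = 0.75 × 90 × 2.32 = 156.6 kip.

φR_n ≈ 157 kip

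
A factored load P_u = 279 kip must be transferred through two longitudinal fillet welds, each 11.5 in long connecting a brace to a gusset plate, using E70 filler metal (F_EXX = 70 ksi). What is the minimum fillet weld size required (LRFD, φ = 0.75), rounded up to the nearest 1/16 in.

w = 9/16 in

Total weld length L = 23 in.
Required throat t_e = P_u / (φ × 0.6 F_EXX × L) = 279 / (0.75 × 0.6 × 70 × 23) = 0.3851 in.
Required leg w = t_e / 0.707 = 0.5447 in → use 9/16 in.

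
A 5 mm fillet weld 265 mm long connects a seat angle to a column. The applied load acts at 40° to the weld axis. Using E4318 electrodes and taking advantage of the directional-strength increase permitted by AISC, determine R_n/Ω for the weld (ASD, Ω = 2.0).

E43XX → F_EXX = 430 MPa.
t_e = 0.707 × 5 = 3.535 mm; A_we = 3.535 × 265 = 936.8 mm².
Directional factor: 1.0 + 0.5 sin^1.5(40°) = 1.258.
F_nw = 0.6 × 430 × 1.258 = 324.5 MPa.
R_n/Ω = (324.5 × 936.8) / 2.0 × 10⁻³ = 152 kN.

R_n/Ω ≈ 152 kN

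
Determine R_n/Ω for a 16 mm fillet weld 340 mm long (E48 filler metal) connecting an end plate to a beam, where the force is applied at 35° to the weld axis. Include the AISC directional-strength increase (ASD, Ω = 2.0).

E48XX → F_EXX = 480 MPa.
t_e = 0.707 × 16 = 11.31 mm; A_we = 11.31 × 340 = 3846 mm².
Directional factor: 1.0 + 0.5 sin^1.5(35°) = 1.217.
F_nw = 0.6 × 480 × 1.217 = 350.6 MPa.
R_n/Ω = (350.6 × 3846) / 2.0 × 10⁻³ = 674.1 kN.

R_n/Ω ≈ 674 kN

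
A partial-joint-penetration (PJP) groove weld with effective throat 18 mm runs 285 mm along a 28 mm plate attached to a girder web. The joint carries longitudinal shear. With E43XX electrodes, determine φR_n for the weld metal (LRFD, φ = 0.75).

E43XX → F_EXX = 430 MPa.
Effective throat (given) t_e = 18 mm.
A_we = 18 × 285 = 5130 mm².
F_nw = 0.6 F_EXX = 258 MPa.
φR_n = 0.75 × 258 × 5130 × 10⁻³ = 992.7 kN.

φR_n ≈ 993 kN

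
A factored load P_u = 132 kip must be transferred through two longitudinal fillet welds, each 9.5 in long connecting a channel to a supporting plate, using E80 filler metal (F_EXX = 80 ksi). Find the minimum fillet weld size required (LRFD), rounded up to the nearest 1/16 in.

Total weld length L = 19 in.
Required throat t_e = P_u / (φ × 0.6 F_EXX × L) = 132 / (0.75 × 0.6 × 80 × 19) = 0.193 in.
Required leg w = t_e / 0.707 = 0.273 in → use 5/16 in.

w = 5/16 in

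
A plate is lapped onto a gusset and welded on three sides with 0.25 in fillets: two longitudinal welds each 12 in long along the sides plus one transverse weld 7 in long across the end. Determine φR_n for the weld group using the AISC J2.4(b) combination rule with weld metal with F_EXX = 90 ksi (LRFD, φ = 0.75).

φR_n ≈ 222 kips

t_e = 0.707 × 0.25 = 0.1767 in.
R_nwl = 0.6 × 90 × 0.1767 × 24 = 229.1 kips (longitudinal, 2 welds).
R_nwt = 0.6 × 90 × 0.1767 × 7 = 66.81 kips (transverse, base value).
(i) R_nwl + R_nwt = 295.9 kips; (ii) 0.85 R_nwl + 1.5 R_nwt = 294.9 kips.
R_n = max = 295.9 kips [governs: (i)]; φR_n = 221.9 kips.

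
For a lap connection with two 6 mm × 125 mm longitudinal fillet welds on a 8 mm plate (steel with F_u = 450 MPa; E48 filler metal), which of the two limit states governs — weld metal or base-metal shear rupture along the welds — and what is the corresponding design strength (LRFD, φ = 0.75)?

φR_n ≈ 229 kN (weld metal governs)

E48XX → F_EXX = 480 MPa.
t_e = 0.707 × 6 = 4.242 mm; L = 250 mm.
Weld metal: φR_n = 0.75 × 0.6 × 480 × 4.242 × 250 × 10⁻³ = 229.1 kN.
Base metal (shear rupture): φR_n = 0.75 × 0.6 × 450 × 8 × 250 × 10⁻³ = 405 kN.
Governing: weld metal.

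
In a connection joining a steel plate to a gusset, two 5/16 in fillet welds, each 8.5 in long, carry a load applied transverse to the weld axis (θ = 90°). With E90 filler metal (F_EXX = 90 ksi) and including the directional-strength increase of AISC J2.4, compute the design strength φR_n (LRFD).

φR_n ≈ 228 kips

t_e = 0.707 × 0.3125 = 0.2209 in; A_we = 0.2209 × 17 = 3.756 in².
Directional factor: 1.0 + 0.5 sin^1.5(90°) = 1.5.
F_nw = 0.6 × 90 × 1.5 = 81 ksi.
φR_n = 0.75 × 81 × 3.756 = 228.2 kips.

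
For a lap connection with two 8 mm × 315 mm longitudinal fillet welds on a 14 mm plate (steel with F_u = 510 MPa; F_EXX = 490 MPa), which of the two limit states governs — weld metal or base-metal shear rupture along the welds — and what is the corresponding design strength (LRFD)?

t_e = 0.707 × 8 = 5.656 mm; L = 630 mm.
Weld metal: φR_n = 0.75 × 0.6 × 490 × 5.656 × 630 × 10⁻³ = 785.7 kN.
Base metal (shear rupture): φR_n = 0.75 × 0.6 × 510 × 14 × 630 × 10⁻³ = 2024 kN.
Governing: weld metal.

φR_n ≈ 786 kN (weld metal governs)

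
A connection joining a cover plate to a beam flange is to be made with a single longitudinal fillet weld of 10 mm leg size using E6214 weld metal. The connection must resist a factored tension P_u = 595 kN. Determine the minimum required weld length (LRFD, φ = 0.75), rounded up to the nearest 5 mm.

L = 305 mm

E62XX → F_EXX = 620 MPa.
Throat t_e = 0.707 × 10 = 7.07 mm.
φr_n = 0.75 × 0.6 × 620 × 7.07 × 10⁻³ = 1.973 kN/mm.
L_req = P_u / φr_n = 595 / 1.973 = 301.6 mm total.
Round up → use L = 305 mm.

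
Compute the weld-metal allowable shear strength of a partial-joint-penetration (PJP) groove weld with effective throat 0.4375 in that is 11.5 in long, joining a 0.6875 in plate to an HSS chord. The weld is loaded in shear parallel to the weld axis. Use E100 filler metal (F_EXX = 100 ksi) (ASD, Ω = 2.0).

R_n/Ω ≈ 151 kip

Effective throat (given) t_e = 0.4375 in.
A_we = 0.4375 × 11.5 = 5.031 in².
F_nw = 0.6 F_EXX = 60 ksi.
R_n/Ω = (60 × 5.031) / 2.0 = 150.9 kip.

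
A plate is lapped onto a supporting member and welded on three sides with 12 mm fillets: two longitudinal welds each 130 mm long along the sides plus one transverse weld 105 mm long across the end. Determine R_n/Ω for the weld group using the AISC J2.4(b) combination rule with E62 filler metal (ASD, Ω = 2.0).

E62XX → F_EXX = 620 MPa.
t_e = 0.707 × 12 = 8.484 mm.
R_nwl = 0.6 × 620 × 8.484 × 260 × 10⁻³ = 820.6 kN (longitudinal, 2 welds).
R_nwt = 0.6 × 620 × 8.484 × 105 × 10⁻³ = 331.4 kN (transverse, base value).
(i) R_nwl + R_nwt = 1152 kN; (ii) 0.85 R_nwl + 1.5 R_nwt = 1195 kN.
R_n = max = 1195 kN [governs: (ii)]; R_n/Ω = 597.3 kN.

R_n/Ω ≈ 597 kN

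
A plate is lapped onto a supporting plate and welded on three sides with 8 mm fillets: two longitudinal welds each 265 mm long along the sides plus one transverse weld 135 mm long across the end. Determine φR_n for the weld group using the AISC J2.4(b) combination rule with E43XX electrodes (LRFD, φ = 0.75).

E43XX → F_EXX = 430 MPa.
t_e = 0.707 × 8 = 5.656 mm.
R_nwl = 0.6 × 430 × 5.656 × 530 × 10⁻³ = 773.4 kN (longitudinal, 2 welds).
R_nwt = 0.6 × 430 × 5.656 × 135 × 10⁻³ = 197 kN (transverse, base value).
(i) R_nwl + R_nwt = 970.4 kN; (ii) 0.85 R_nwl + 1.5 R_nwt = 952.9 kN.
R_n = max = 970.4 kN [governs: (i)]; φR_n = 727.8 kN.

φR_n ≈ 728 kN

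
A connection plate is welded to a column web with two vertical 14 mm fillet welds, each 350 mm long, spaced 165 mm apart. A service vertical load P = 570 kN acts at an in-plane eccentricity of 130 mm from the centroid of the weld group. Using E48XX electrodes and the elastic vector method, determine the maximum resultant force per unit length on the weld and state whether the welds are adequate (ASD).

E48XX → F_EXX = 480 MPa.
Total weld length L_w = 700 mm. Treat welds as unit-width lines.
Polar moment about centroid: J = 2[d³/12 + d(b/2)²] = 2[350³/12 + 350×82.5²] = 11910000 mm³.
Direct shear f_v = P/L_w = 570×10³ / 700 = 814.3 N/mm (vertical).
Torsion M = P·e = 570×10³ × 130 = 74100000 N·mm.
Critical point at (x, y) = (82.5, 175) from centroid. f_tx = M·y/J = 1089 N/mm; f_ty = M·x/J = 513.3 N/mm.
Resultant f_max = √[f_tx² + (f_v + f_ty)²] = √[1089² + (814.3 + 513.3)²] = 1717 N/mm.
Capacity per unit length: r_n/Ω = (1/2.0) × 0.6 × 480 × (0.707 × 14) = 1425 N/mm.
1717 > 1425 → NOT adequate.

f_max ≈ 1720 N/mm; NOT adequate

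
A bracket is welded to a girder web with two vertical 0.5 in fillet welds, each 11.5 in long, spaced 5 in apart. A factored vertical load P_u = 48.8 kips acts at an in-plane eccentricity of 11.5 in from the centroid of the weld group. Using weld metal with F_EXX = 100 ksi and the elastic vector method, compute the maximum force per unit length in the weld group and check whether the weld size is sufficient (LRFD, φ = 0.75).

f_max ≈ 9.9 kip/in; adequate

Total weld length L_w = 23 in. Treat welds as unit-width lines.
Polar moment about centroid: J = 2[d³/12 + d(b/2)²] = 2[11.5³/12 + 11.5×2.5²] = 397.2 in³.
Direct shear f_v = P/L_w = 48.8 / 23 = 2.122 kip/in (vertical).
Torsion M = P·e = 48.8 × 11.5 = 561.2 kip·in.
Critical point at (x, y) = (2.5, 5.75) from centroid. f_tx = M·y/J = 8.124 kip/in; f_ty = M·x/J = 3.532 kip/in.
Resultant f_max = √[f_tx² + (f_v + f_ty)²] = √[8.124² + (2.122 + 3.532)²] = 9.897 kip/in.
Capacity per unit length: φr_n = 0.75 × 0.6 × 100 × (0.707 × 0.5) = 15.91 kip/in.
9.897 ≤ 15.91 → adequate.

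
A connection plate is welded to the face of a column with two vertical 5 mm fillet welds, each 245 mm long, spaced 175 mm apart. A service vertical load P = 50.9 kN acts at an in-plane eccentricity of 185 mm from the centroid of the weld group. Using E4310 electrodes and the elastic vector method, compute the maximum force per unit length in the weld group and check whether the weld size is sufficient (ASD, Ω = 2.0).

f_max ≈ 301 N/mm; adequate

E43XX → F_EXX = 430 MPa.
Total weld length L_w = 490 mm. Treat welds as unit-width lines.
Polar moment about centroid: J = 2[d³/12 + d(b/2)²] = 2[245³/12 + 245×87.5²] = 6203000 mm³.
Direct shear f_v = P/L_w = 50.9×10³ / 490 = 103.9 N/mm (vertical).
Torsion M = P·e = 50.9×10³ × 185 = 9416500 N·mm.
Critical point at (x, y) = (87.5, 122.5) from centroid. f_tx = M·y/J = 186 N/mm; f_ty = M·x/J = 132.8 N/mm.
Resultant f_max = √[f_tx² + (f_v + f_ty)²] = √[186² + (103.9 + 132.8)²] = 301 N/mm.
Capacity per unit length: r_n/Ω = (1/2.0) × 0.6 × 430 × (0.707 × 5) = 456 N/mm.
301 ≤ 456 → adequate.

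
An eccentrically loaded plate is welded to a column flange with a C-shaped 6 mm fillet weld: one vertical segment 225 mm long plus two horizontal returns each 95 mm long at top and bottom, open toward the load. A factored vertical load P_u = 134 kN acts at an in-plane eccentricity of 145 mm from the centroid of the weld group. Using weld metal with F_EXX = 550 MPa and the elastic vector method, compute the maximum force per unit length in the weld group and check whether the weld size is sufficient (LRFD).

f_max ≈ 916 N/mm; adequate

Total weld length L_w = 415 mm. Treat welds as unit-width lines.
Centroid: x̄ = 2×95×47.5 / 415 = 21.75 mm from the vertical weld.
Polar moment about centroid: J = I_x + I_y = [225³/12 + 2×95×112.5²] + [225×21.75² + 2(95³/12 + 95×25.75²)] = 3729000 mm³.
Direct shear f_v = P/L_w = 134×10³ / 415 = 322.9 N/mm (vertical).
Torsion M = P·e = 134×10³ × 145 = 19430000 N·mm.
Critical point at (x, y) = (73.25, 112.5) from centroid. f_tx = M·y/J = 586.1 N/mm; f_ty = M·x/J = 381.7 N/mm.
Resultant f_max = √[f_tx² + (f_v + f_ty)²] = √[586.1² + (322.9 + 381.7)²] = 916.5 N/mm.
Capacity per unit length: φr_n = 0.75 × 0.6 × 550 × (0.707 × 6) = 1050 N/mm.
916.5 ≤ 1050 → adequate.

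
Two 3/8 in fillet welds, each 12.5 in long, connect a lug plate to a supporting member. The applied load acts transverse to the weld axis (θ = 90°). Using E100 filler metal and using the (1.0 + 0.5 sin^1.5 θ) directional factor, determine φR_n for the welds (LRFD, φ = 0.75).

E100XX → F_EXX = 100 ksi.
t_e = 0.707 × 0.375 = 0.2651 in; A_we = 0.2651 × 25 = 6.628 in².
Directional factor: 1.0 + 0.5 sin^1.5(90°) = 1.5.
F_nw = 0.6 × 100 × 1.5 = 90 ksi.
φR_n = 0.75 × 90 × 6.628 = 447.4 kips.

φR_n ≈ 447 kips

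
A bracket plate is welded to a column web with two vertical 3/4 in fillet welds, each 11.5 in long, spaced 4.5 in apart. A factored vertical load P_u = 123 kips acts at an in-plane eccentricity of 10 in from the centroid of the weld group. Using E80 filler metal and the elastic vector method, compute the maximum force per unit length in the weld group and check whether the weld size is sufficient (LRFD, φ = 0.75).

f_max ≈ 23 kip/in; NOT adequate

E80XX → F_EXX = 80 ksi.
Total weld length L_w = 23 in. Treat welds as unit-width lines.
Polar moment about centroid: J = 2[d³/12 + d(b/2)²] = 2[11.5³/12 + 11.5×2.25²] = 369.9 in³.
Direct shear f_v = P/L_w = 123 / 23 = 5.348 kip/in (vertical).
Torsion M = P·e = 123 × 10 = 1230 kip·in.
Critical point at (x, y) = (2.25, 5.75) from centroid. f_tx = M·y/J = 19.12 kip/in; f_ty = M·x/J = 7.481 kip/in.
Resultant f_max = √[f_tx² + (f_v + f_ty)²] = √[19.12² + (5.348 + 7.481)²] = 23.02 kip/in.
Capacity per unit length: φr_n = 0.75 × 0.6 × 80 × (0.707 × 0.75) = 19.09 kip/in.
23.02 > 19.09 → NOT adequate.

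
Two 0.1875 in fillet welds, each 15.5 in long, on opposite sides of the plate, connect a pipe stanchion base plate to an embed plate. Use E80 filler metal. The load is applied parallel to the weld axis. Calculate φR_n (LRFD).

E80XX → F_EXX = 80 ksi.
Effective throat t_e = 0.707 × 0.1875 = 0.1326 in.
Total length L = 31 in; A_we = 0.1326 × 31 = 4.109 in².
F_nw = 0.6 F_EXX = 0.6 × 80 = 48 ksi.
φR_n = 0.75 × 48 × 4.109 = 147.9 kips.

φR_n ≈ 148 kips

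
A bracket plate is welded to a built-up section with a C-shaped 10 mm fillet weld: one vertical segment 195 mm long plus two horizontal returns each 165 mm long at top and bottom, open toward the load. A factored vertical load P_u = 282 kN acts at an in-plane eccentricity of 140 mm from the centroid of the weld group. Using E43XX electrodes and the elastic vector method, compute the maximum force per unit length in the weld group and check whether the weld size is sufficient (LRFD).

E43XX → F_EXX = 430 MPa.
Total weld length L_w = 525 mm. Treat welds as unit-width lines.
Centroid: x̄ = 2×165×82.5 / 525 = 51.86 mm from the vertical weld.
Polar moment about centroid: J = I_x + I_y = [195³/12 + 2×165×97.5²] + [195×51.86² + 2(165³/12 + 165×30.64²)] = 5338000 mm³.
Direct shear f_v = P/L_w = 282×10³ / 525 = 537.1 N/mm (vertical).
Torsion M = P·e = 282×10³ × 140 = 39480000 N·mm.
Critical point at (x, y) = (113.1, 97.5) from centroid. f_tx = M·y/J = 721.1 N/mm; f_ty = M·x/J = 836.8 N/mm.
Resultant f_max = √[f_tx² + (f_v + f_ty)²] = √[721.1² + (537.1 + 836.8)²] = 1552 N/mm.
Capacity per unit length: φr_n = 0.75 × 0.6 × 430 × (0.707 × 10) = 1368 N/mm.
1552 > 1368 → NOT adequate.

f_max ≈ 1550 N/mm; NOT adequate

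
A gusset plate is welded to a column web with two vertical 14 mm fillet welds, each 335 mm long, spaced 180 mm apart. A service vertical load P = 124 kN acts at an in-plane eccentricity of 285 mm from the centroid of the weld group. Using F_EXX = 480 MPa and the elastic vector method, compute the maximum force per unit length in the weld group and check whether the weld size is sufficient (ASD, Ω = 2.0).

f_max ≈ 682 N/mm; adequate

Total weld length L_w = 670 mm. Treat welds as unit-width lines.
Polar moment about centroid: J = 2[d³/12 + d(b/2)²] = 2[335³/12 + 335×90²] = 11690000 mm³.
Direct shear f_v = P/L_w = 124×10³ / 670 = 185.1 N/mm (vertical).
Torsion M = P·e = 124×10³ × 285 = 35340000 N·mm.
Critical point at (x, y) = (90, 167.5) from centroid. f_tx = M·y/J = 506.2 N/mm; f_ty = M·x/J = 272 N/mm.
Resultant f_max = √[f_tx² + (f_v + f_ty)²] = √[506.2² + (185.1 + 272)²] = 682.1 N/mm.
Capacity per unit length: r_n/Ω = (1/2.0) × 0.6 × 480 × (0.707 × 14) = 1425 N/mm.
682.1 ≤ 1425 → adequate.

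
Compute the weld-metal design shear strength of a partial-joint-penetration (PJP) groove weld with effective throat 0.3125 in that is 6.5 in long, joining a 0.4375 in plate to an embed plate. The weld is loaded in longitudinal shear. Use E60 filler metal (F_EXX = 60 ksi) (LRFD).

φR_n ≈ 54.8 kips

Effective throat (given) t_e = 0.3125 in.
A_we = 0.3125 × 6.5 = 2.031 in².
F_nw = 0.6 F_EXX = 36 ksi.
φR_n = 0.75 × 36 × 2.031 = 54.84 kips.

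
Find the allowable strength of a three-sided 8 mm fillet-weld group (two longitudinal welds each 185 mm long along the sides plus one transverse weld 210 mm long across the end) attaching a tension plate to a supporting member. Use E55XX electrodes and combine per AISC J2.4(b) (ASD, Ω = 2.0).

R_n/Ω ≈ 587 kN

E55XX → F_EXX = 550 MPa.
t_e = 0.707 × 8 = 5.656 mm.
R_nwl = 0.6 × 550 × 5.656 × 370 × 10⁻³ = 690.6 kN (longitudinal, 2 welds).
R_nwt = 0.6 × 550 × 5.656 × 210 × 10⁻³ = 392 kN (transverse, base value).
(i) R_nwl + R_nwt = 1083 kN; (ii) 0.85 R_nwl + 1.5 R_nwt = 1175 kN.
R_n = max = 1175 kN [governs: (ii)]; R_n/Ω = 587.5 kN.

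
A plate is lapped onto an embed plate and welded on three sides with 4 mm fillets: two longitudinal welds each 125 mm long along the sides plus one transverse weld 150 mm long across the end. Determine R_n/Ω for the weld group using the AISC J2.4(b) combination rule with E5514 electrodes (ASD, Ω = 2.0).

E55XX → F_EXX = 550 MPa.
t_e = 0.707 × 4 = 2.828 mm.
R_nwl = 0.6 × 550 × 2.828 × 250 × 10⁻³ = 233.3 kN (longitudinal, 2 welds).
R_nwt = 0.6 × 550 × 2.828 × 150 × 10⁻³ = 140 kN (transverse, base value).
(i) R_nwl + R_nwt = 373.3 kN; (ii) 0.85 R_nwl + 1.5 R_nwt = 408.3 kN.
R_n = max = 408.3 kN [governs: (ii)]; R_n/Ω = 204.1 kN.

R_n/Ω ≈ 204 kN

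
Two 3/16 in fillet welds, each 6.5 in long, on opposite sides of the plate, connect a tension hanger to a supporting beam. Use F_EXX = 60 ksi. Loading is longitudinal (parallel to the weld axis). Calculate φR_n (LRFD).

Effective throat t_e = 0.707 × 0.1875 = 0.1326 in.
Total length L = 13 in; A_we = 0.1326 × 13 = 1.723 in².
F_nw = 0.6 F_EXX = 0.6 × 60 = 36 ksi.
φR_n = 0.75 × 36 × 1.723 = 46.53 kip.

φR_n ≈ 46.5 kip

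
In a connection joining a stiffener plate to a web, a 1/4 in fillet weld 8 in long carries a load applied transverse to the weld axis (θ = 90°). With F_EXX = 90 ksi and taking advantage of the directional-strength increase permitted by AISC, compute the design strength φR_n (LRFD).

φR_n ≈ 85.9 kips

t_e = 0.707 × 0.25 = 0.1767 in; A_we = 0.1767 × 8 = 1.414 in².
Directional factor: 1.0 + 0.5 sin^1.5(90°) = 1.5.
F_nw = 0.6 × 90 × 1.5 = 81 ksi.
φR_n = 0.75 × 81 × 1.414 = 85.9 kips.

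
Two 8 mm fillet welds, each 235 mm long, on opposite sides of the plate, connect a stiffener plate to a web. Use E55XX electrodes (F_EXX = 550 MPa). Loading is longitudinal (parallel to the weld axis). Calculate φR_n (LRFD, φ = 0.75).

φR_n ≈ 658 kN

Effective throat t_e = 0.707 × 8 = 5.656 mm.
Total length L = 470 mm; A_we = 5.656 × 470 = 2658 mm².
F_nw = 0.6 F_EXX = 0.6 × 550 = 330 MPa.
φR_n = 0.75 × 330 × 2658 × 10⁻³ = 657.9 kN.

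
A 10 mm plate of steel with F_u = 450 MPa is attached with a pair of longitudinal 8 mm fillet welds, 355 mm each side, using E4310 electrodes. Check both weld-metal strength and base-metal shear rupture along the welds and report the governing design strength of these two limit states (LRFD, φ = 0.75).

φR_n ≈ 777 kN (weld metal governs)

E43XX → F_EXX = 430 MPa.
t_e = 0.707 × 8 = 5.656 mm; L = 710 mm.
Weld metal: φR_n = 0.75 × 0.6 × 430 × 5.656 × 710 × 10⁻³ = 777 kN.
Base metal (shear rupture): φR_n = 0.75 × 0.6 × 450 × 10 × 710 × 10⁻³ = 1438 kN.
Governing: weld metal.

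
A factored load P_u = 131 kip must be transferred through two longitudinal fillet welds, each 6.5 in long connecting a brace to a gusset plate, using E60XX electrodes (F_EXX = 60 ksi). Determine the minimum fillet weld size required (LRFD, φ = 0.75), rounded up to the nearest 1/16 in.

w = 9/16 in

Total weld length L = 13 in.
Required throat t_e = P_u / (φ × 0.6 F_EXX × L) = 131 / (0.75 × 0.6 × 60 × 13) = 0.3732 in.
Required leg w = t_e / 0.707 = 0.5279 in → use 9/16 in.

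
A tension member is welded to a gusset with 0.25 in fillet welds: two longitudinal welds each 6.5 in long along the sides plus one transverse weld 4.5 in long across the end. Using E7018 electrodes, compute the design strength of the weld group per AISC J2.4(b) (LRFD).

φR_n ≈ 99.1 kip

E70XX → F_EXX = 70 ksi.
t_e = 0.707 × 0.25 = 0.1767 in.
R_nwl = 0.6 × 70 × 0.1767 × 13 = 96.51 kip (longitudinal, 2 welds).
R_nwt = 0.6 × 70 × 0.1767 × 4.5 = 33.41 kip (transverse, base value).
(i) R_nwl + R_nwt = 129.9 kip; (ii) 0.85 R_nwl + 1.5 R_nwt = 132.1 kip.
R_n = max = 132.1 kip [governs: (ii)]; φR_n = 99.1 kip.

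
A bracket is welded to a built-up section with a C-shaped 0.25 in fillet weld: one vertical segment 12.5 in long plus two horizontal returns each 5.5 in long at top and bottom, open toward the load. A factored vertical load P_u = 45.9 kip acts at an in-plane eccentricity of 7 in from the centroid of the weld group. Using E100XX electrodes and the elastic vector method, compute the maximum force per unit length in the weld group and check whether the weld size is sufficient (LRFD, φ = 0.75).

E100XX → F_EXX = 100 ksi.
Total weld length L_w = 23.5 in. Treat welds as unit-width lines.
Centroid: x̄ = 2×5.5×2.75 / 23.5 = 1.287 in from the vertical weld.
Polar moment about centroid: J = I_x + I_y = [12.5³/12 + 2×5.5×6.25²] + [12.5×1.287² + 2(5.5³/12 + 5.5×1.463²)] = 664.4 in³.
Direct shear f_v = P/L_w = 45.9 / 23.5 = 1.953 kip/in (vertical).
Torsion M = P·e = 45.9 × 7 = 321.3 kip·in.
Critical point at (x, y) = (4.213, 6.25) from centroid. f_tx = M·y/J = 3.022 kip/in; f_ty = M·x/J = 2.037 kip/in.
Resultant f_max = √[f_tx² + (f_v + f_ty)²] = √[3.022² + (1.953 + 2.037)²] = 5.006 kip/in.
Capacity per unit length: φr_n = 0.75 × 0.6 × 100 × (0.707 × 0.25) = 7.954 kip/in.
5.006 ≤ 7.954 → adequate.

f_max ≈ 5.01 kip/in; adequate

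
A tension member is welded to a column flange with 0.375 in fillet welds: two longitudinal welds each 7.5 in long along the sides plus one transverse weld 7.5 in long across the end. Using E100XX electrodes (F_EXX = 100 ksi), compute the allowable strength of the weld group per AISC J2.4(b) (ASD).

R_n/Ω ≈ 191 kip

t_e = 0.707 × 0.375 = 0.2651 in.
R_nwl = 0.6 × 100 × 0.2651 × 15 = 238.6 kip (longitudinal, 2 welds).
R_nwt = 0.6 × 100 × 0.2651 × 7.5 = 119.3 kip (transverse, base value).
(i) R_nwl + R_nwt = 357.9 kip; (ii) 0.85 R_nwl + 1.5 R_nwt = 381.8 kip.
R_n = max = 381.8 kip [governs: (ii)]; R_n/Ω = 190.9 kip.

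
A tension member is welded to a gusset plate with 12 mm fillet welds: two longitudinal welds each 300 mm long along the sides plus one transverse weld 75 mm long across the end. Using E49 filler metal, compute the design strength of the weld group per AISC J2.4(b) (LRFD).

E49XX → F_EXX = 490 MPa.
t_e = 0.707 × 12 = 8.484 mm.
R_nwl = 0.6 × 490 × 8.484 × 600 × 10⁻³ = 1497 kN (longitudinal, 2 welds).
R_nwt = 0.6 × 490 × 8.484 × 75 × 10⁻³ = 187.1 kN (transverse, base value).
(i) R_nwl + R_nwt = 1684 kN; (ii) 0.85 R_nwl + 1.5 R_nwt = 1553 kN.
R_n = max = 1684 kN [governs: (i)]; φR_n = 1263 kN.

φR_n ≈ 1260 kN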